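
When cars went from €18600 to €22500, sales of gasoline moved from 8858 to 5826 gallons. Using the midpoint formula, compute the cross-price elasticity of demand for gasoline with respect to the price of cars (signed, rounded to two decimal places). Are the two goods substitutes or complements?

-2.18; complements

%ΔQ_{gasoline} = (5826 − 8858)/avg = -3032/7342 = -0.412966…
%ΔP_{cars} = (22500 − 18600)/avg = 3900/20550 = 0.189781…
E_cross = (-3032/7342) / (3900/20550) = -2.1760…
E_cross < 0 ⇒ the goods are complements.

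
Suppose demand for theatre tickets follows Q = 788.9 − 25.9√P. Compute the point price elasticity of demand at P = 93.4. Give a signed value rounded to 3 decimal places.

dQ/dP = −25.9/(2√P) = -1.33997. At P = 93.4, Q = 538.593.
Ed = (dQ/dP)·(P/Q) = (-1.33997) × (93.4/538.593) = -0.23237…

-0.232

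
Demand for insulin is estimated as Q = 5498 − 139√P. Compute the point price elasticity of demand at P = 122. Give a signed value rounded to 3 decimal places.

dQ/dP = −139/(2√P) = -6.29223. At P = 122, Q = 3962.69.
Ed = (dQ/dP)·(P/Q) = (-6.29223) × (122/3962.69) = -0.19371…

-0.194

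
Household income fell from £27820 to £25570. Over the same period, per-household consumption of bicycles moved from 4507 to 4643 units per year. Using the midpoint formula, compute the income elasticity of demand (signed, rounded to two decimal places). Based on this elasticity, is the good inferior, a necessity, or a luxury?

%ΔQ = (4643 − 4507)/[( 4507 + 4643)/2] = 136/4575 = 0.029726…
%ΔIncome = (25570 − 27820)/[( 27820 + 25570)/2] = -2250/26695 = -0.084285…
E_income = (136/4575) / (-2250/26695) = -0.3526…
E_income < 0 ⇒ inferior good.

-0.35; inferior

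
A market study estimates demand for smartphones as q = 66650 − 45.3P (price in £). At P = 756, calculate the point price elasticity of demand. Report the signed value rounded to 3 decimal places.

-1.057

dq/dP = −45.3. At P = 756, q = 66650 − 45.3(756) = 32403.2.
Ed = (dq/dP)·(P/q) = −45.3 × (756/32403.2) = -1.05689…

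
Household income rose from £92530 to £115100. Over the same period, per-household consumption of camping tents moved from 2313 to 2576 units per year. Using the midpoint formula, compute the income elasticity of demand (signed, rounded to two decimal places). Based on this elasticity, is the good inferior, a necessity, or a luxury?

0.49; necessity

%ΔQ = (2576 − 2313)/[( 2313 + 2576)/2] = 263/2444.5 = 0.107588…
%ΔIncome = (115100 − 92530)/[( 92530 + 115100)/2] = 22570/103815 = 0.217405…
E_income = (263/2444.5) / (22570/103815) = 0.4948…
0 < E_income < 1 ⇒ normal good, necessity.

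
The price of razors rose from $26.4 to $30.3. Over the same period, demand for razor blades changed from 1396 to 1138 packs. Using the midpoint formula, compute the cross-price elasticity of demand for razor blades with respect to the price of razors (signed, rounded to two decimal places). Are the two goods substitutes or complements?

%ΔQ_{razor blades} = (1138 − 1396)/avg = -258/1267 = -0.203630…
%ΔP_{razors} = (30.3 − 26.4)/avg = 3.9/28.35 = 0.137566…
E_cross = (-258/1267) / (3.9/28.35) = -1.4802…
E_cross < 0 ⇒ the goods are complements.

-1.48; complements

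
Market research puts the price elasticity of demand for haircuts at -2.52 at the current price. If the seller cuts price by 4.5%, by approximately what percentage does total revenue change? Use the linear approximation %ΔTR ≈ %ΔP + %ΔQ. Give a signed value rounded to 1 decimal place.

+6.8%

%ΔQ ≈ Ed × %ΔP = (-2.52) × (-4.5%) = +11.3400%
%ΔTR ≈ %ΔP + %ΔQ = (-4.5%) + (+11.3400%) = +6.8400%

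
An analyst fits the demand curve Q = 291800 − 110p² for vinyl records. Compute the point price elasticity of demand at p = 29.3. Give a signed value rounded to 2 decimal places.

dQ/dp = −2·110·p = -6446. At p = 29.3, Q = 197366.1.
Ed = (dQ/dp)·(p/Q) = (-6446) × (29.3/197366.1) = -0.9569…

-0.96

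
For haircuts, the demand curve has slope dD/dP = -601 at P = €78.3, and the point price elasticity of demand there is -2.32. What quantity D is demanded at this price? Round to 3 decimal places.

Ed = (dD/dP)·(P/D) ⇒ D = (dD/dP)·P/Ed = (-601)·78.3/(-2.32) = 20283.75

20283.750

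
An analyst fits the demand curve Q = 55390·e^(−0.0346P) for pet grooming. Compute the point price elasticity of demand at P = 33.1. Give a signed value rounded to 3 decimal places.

dQ/dP = −0.0346·Q = -609.716. At P = 33.1, Q = 17621.8.
Ed = (dQ/dP)·(P/Q) = (-609.716) × (33.1/17621.8) = -1.14526

-1.145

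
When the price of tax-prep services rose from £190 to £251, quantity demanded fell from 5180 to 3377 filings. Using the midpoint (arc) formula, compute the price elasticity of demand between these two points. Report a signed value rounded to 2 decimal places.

%ΔQ = (3377 − 5180) / [(5180 + 3377)/2] = -1803/4278.5 = -0.421409…
%ΔP = (251 − 190) / [(190 + 251)/2] = 61/220.5 = 0.276643…
Arc Ed = %ΔQ / %ΔP = (-1803/4278.5) / (61/220.5) = -1.5232…

-1.52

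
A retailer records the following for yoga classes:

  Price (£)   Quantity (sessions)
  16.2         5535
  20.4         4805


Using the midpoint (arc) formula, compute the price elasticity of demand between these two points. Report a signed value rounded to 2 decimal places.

-0.62

%ΔQ = (4805 − 5535) / [(5535 + 4805)/2] = -730/5170 = -0.141199…
%ΔP = (20.4 − 16.2) / [(16.2 + 20.4)/2] = 4.2/18.3 = 0.229508…
Arc Ed = %ΔQ / %ΔP = (-730/5170) / (4.2/18.3) = -0.6152…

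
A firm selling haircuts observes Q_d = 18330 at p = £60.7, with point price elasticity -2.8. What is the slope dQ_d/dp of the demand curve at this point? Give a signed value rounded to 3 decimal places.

Ed = (dQ_d/dp)·(p/Q_d) ⇒ dQ_d/dp = Ed·Q_d/p = (-2.8)·18330/60.7 = -845.53542…

-845.535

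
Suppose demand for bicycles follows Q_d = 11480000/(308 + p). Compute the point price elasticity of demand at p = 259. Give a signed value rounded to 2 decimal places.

-0.46

dQ_d/dp = −11480000/(308 + p)² = -35.7088. At p = 259, Q_d = 20246.9.
Ed = (dQ_d/dp)·(p/Q_d) = (-35.7088) × (259/20246.9) = -0.4567…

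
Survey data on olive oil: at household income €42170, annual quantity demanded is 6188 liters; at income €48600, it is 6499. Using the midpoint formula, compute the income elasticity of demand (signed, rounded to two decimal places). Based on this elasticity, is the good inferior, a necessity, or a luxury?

0.35; necessity

%ΔQ = (6499 − 6188)/[( 6188 + 6499)/2] = 311/6343.5 = 0.049026…
%ΔIncome = (48600 − 42170)/[( 42170 + 48600)/2] = 6430/45385 = 0.141676…
E_income = (311/6343.5) / (6430/45385) = 0.3460…
0 < E_income < 1 ⇒ normal good, necessity.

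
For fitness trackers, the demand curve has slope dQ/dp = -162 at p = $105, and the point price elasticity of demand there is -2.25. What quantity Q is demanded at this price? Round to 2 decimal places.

7560.00

Ed = (dQ/dp)·(p/Q) ⇒ Q = (dQ/dp)·p/Ed = (-162)·105/(-2.25) = 7560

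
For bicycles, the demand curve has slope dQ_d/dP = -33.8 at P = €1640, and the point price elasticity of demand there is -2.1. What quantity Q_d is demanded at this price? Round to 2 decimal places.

26396.19

Ed = (dQ_d/dP)·(P/Q_d) ⇒ Q_d = (dQ_d/dP)·P/Ed = (-33.8)·1640/(-2.1) = 26396.1904…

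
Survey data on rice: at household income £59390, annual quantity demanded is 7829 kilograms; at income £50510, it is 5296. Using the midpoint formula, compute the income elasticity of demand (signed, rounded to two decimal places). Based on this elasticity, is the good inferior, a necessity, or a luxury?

%ΔQ = (5296 − 7829)/[( 7829 + 5296)/2] = -2533/6562.5 = -0.385980…
%ΔIncome = (50510 − 59390)/[( 59390 + 50510)/2] = -8880/54950 = -0.161601…
E_income = (-2533/6562.5) / (-8880/54950) = 2.3884…
E_income > 1 ⇒ normal good, luxury.

2.39; luxury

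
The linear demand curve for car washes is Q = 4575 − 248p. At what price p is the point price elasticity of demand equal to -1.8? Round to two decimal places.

Ed = −248p/(4575 − 248p). Set this equal to -1.8:
248p = 1.8·(4575 − 248p) ⇒ 248p(1 + 1.8) = 1.8·4575
p = 1.8·4575 / (248·2.8) = 11.8591…

11.86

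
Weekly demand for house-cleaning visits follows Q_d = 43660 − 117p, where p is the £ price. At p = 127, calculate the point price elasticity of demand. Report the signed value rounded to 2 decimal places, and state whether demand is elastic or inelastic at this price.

dQ_d/dp = −117. At p = 127, Q_d = 43660 − 117(127) = 28801.
Ed = (dQ_d/dp)·(p/Q_d) = −117 × (127/28801) = -0.5159…
|Ed| = 0.52 < 1, so demand is inelastic.

-0.52; inelastic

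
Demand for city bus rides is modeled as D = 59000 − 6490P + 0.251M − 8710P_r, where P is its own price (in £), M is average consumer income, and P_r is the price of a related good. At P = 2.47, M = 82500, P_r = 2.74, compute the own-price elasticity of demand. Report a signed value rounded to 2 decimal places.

-0.40

At the given values, D = 59000 − 6490(2.47) + 0.251(82500) − 8710(2.74) = 39811.8.
∂D/∂P = −6490.
E = (-6490) × (2.47/39811.8) = -0.4026…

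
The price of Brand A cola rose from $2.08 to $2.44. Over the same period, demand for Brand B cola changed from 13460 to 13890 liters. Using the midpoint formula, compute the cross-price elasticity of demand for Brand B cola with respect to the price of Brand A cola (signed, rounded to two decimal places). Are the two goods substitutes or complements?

%ΔQ_{Brand B cola} = (13890 − 13460)/avg = 430/13675 = 0.031444…
%ΔP_{Brand A cola} = (2.44 − 2.08)/avg = 0.36/2.26 = 0.159292…
E_cross = (430/13675) / (0.36/2.26) = 0.1973…
E_cross > 0 ⇒ the goods are substitutes.

0.20; substitutes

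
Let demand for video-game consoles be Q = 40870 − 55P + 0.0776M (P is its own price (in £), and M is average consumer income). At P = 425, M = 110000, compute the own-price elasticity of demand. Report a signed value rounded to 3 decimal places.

At the given values, Q = 40870 − 55(425) + 0.0776(110000) = 26031.
∂Q/∂P = −55.
E = (-55) × (425/26031) = -0.89796…

-0.898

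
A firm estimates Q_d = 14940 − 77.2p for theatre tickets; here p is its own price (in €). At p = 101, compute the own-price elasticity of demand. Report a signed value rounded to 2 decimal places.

-1.09

At the given values, Q_d = 14940 − 77.2(101) = 7142.8.
∂Q_d/∂p = −77.2.
E = (-77.2) × (101/7142.8) = -1.0916…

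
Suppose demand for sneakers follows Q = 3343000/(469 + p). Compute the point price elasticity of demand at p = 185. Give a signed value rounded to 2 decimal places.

-0.28

dQ/dp = −3343000/(469 + p)² = -7.81593. At p = 185, Q = 5111.62.
Ed = (dQ/dp)·(p/Q) = (-7.81593) × (185/5111.62) = -0.2828…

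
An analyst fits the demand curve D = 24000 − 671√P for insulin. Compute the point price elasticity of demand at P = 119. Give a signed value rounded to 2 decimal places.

dD/dP = −671/(2√P) = -30.7552. At P = 119, D = 16680.3.
Ed = (dD/dP)·(P/D) = (-30.7552) × (119/16680.3) = -0.2194…

-0.22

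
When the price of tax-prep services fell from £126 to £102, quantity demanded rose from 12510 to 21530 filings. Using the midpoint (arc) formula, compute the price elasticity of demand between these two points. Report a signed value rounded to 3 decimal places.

%ΔQ = (21530 − 12510) / [(12510 + 21530)/2] = 9020/17020 = 0.529964…
%ΔP = (102 − 126) / [(126 + 102)/2] = -24/114 = -0.210526…
Arc Ed = %ΔQ / %ΔP = (9020/17020) / (-24/114) = -2.51733…

-2.517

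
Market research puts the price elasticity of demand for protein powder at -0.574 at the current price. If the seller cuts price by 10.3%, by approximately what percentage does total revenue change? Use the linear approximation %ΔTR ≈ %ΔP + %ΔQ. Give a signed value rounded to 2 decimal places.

-4.39%

%ΔQ ≈ Ed × %ΔP = (-0.574) × (-10.3%) = +5.9122%
%ΔTR ≈ %ΔP + %ΔQ = (-10.3%) + (+5.9122%) = -4.3878%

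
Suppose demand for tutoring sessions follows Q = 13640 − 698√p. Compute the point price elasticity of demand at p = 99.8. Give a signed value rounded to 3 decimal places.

dQ/dp = −698/(2√p) = -34.935. At p = 99.8, Q = 6666.98.
Ed = (dQ/dp)·(p/Q) = (-34.935) × (99.8/6666.98) = -0.52295…

-0.523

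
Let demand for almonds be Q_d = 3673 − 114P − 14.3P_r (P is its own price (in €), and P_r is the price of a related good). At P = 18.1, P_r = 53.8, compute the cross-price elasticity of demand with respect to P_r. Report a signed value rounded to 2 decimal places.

-0.92

At the given values, Q_d = 3673 − 114(18.1) − 14.3(53.8) = 840.26.
∂Q_d/∂P_r = -14.3.
E = (-14.3) × (53.8/840.26) = -0.9155…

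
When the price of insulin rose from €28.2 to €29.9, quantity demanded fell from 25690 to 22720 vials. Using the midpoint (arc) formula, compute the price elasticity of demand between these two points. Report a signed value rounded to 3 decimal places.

-2.097

%ΔQ = (22720 − 25690) / [(25690 + 22720)/2] = -2970/24205 = -0.122701…
%ΔP = (29.9 − 28.2) / [(28.2 + 29.9)/2] = 1.7/29.05 = 0.058519…
Arc Ed = %ΔQ / %ΔP = (-2970/24205) / (1.7/29.05) = -2.09675…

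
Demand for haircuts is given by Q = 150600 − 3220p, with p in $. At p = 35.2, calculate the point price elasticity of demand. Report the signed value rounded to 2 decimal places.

dQ/dp = −3220. At p = 35.2, Q = 150600 − 3220(35.2) = 37256.
Ed = (dQ/dp)·(p/Q) = −3220 × (35.2/37256) = -3.0423…

-3.04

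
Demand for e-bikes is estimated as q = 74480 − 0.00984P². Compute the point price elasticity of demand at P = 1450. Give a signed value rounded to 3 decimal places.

-0.769

dq/dP = −2·0.00984·P = -28.536. At P = 1450, q = 53791.4.
Ed = (dq/dP)·(P/q) = (-28.536) × (1450/53791.4) = -0.76921…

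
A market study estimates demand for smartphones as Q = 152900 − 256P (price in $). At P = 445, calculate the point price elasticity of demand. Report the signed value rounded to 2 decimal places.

dQ/dP = −256. At P = 445, Q = 152900 − 256(445) = 38980.
Ed = (dQ/dP)·(P/Q) = −256 × (445/38980) = -2.9225…

-2.92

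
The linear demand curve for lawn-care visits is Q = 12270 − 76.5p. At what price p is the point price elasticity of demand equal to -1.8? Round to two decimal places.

Ed = −76.5p/(12270 − 76.5p). Set this equal to -1.8:
76.5p = 1.8·(12270 − 76.5p) ⇒ 76.5p(1 + 1.8) = 1.8·12270
p = 1.8·12270 / (76.5·2.8) = 103.1092…

103.11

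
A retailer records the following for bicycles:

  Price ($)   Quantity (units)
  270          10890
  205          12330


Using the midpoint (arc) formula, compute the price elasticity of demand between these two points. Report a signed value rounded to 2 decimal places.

-0.45

%ΔQ = (12330 − 10890) / [(10890 + 12330)/2] = 1440/11610 = 0.124031…
%ΔP = (205 − 270) / [(270 + 205)/2] = -65/237.5 = -0.273684…
Arc Ed = %ΔQ / %ΔP = (1440/11610) / (-65/237.5) = -0.4531…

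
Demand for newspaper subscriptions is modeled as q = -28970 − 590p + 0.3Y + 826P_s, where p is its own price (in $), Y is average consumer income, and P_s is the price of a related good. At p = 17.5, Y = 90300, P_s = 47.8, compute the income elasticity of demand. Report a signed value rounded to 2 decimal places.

0.99

At the given values, q = -28970 − 590(17.5) + 0.3(90300) + 826(47.8) = 27277.8.
∂q/∂Y = 0.3.
E = (0.3) × (90300/27277.8) = 0.9931…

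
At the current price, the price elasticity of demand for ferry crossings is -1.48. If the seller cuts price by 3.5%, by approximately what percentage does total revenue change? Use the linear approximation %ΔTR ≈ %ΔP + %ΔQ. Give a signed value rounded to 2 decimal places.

%ΔQ ≈ Ed × %ΔP = (-1.48) × (-3.5%) = +5.1800%
%ΔTR ≈ %ΔP + %ΔQ = (-3.5%) + (+5.1800%) = +1.6800%

+1.68%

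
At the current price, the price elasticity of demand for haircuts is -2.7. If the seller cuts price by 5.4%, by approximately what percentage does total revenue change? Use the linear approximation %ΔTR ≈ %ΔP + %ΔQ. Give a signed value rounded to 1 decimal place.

%ΔQ ≈ Ed × %ΔP = (-2.7) × (-5.4%) = +14.5800%
%ΔTR ≈ %ΔP + %ΔQ = (-5.4%) + (+14.5800%) = +9.1800%

+9.2%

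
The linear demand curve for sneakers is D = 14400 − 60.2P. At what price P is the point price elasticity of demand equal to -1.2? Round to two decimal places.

130.47

Ed = −60.2P/(14400 − 60.2P). Set this equal to -1.2:
60.2P = 1.2·(14400 − 60.2P) ⇒ 60.2P(1 + 1.2) = 1.2·14400
P = 1.2·14400 / (60.2·2.2) = 130.4741…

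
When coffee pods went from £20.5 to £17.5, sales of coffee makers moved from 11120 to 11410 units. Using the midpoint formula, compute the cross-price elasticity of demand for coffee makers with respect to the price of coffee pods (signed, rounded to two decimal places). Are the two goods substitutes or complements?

%ΔQ_{coffee makers} = (11410 − 11120)/avg = 290/11265 = 0.025743…
%ΔP_{coffee pods} = (17.5 − 20.5)/avg = -3/19 = -0.157894…
E_cross = (290/11265) / (-3/19) = -0.1630…
E_cross < 0 ⇒ the goods are complements.

-0.16; complements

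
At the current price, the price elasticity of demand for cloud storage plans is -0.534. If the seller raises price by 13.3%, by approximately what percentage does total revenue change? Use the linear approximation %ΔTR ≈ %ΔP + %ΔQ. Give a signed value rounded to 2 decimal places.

+6.20%

%ΔQ ≈ Ed × %ΔP = (-0.534) × (+13.3%) = -7.1022%
%ΔTR ≈ %ΔP + %ΔQ = (+13.3%) + (-7.1022%) = +6.1978%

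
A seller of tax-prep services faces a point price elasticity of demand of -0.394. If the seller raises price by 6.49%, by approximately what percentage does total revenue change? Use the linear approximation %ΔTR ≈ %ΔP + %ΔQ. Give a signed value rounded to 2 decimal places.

+3.93%

%ΔQ ≈ Ed × %ΔP = (-0.394) × (+6.49%) = -2.5571%
%ΔTR ≈ %ΔP + %ΔQ = (+6.49%) + (-2.5571%) = +3.9329%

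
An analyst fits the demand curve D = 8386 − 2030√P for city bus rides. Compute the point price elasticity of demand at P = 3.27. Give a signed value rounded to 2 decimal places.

dD/dP = −2030/(2√P) = -561.296. At P = 3.27, D = 4715.12.
Ed = (dD/dP)·(P/D) = (-561.296) × (3.27/4715.12) = -0.3892…

-0.39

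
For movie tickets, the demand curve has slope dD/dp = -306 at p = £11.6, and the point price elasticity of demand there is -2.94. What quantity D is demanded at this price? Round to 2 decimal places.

1207.35

Ed = (dD/dp)·(p/D) ⇒ D = (dD/dp)·p/Ed = (-306)·11.6/(-2.94) = 1207.3469…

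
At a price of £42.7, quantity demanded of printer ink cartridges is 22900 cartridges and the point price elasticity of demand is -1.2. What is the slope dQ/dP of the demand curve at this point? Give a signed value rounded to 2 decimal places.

Ed = (dQ/dP)·(P/Q) ⇒ dQ/dP = Ed·Q/P = (-1.2)·22900/42.7 = -643.5597…

-643.56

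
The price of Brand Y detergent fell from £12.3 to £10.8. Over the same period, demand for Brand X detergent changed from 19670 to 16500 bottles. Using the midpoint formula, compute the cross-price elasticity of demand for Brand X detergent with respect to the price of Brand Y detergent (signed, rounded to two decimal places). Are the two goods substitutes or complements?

1.35; substitutes

%ΔQ_{Brand X detergent} = (16500 − 19670)/avg = -3170/18085 = -0.175283…
%ΔP_{Brand Y detergent} = (10.8 − 12.3)/avg = -1.5/11.55 = -0.129870…
E_cross = (-3170/18085) / (-1.5/11.55) = 1.3496…
E_cross > 0 ⇒ the goods are substitutes.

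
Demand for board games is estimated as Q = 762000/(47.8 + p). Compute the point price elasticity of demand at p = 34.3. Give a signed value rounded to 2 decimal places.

dQ/dp = −762000/(47.8 + p)² = -113.05. At p = 34.3, Q = 9281.36.
Ed = (dQ/dp)·(p/Q) = (-113.05) × (34.3/9281.36) = -0.4177…

-0.42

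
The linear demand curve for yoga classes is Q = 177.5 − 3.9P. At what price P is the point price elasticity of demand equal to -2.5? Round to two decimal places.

32.51

Ed = −3.9P/(177.5 − 3.9P). Set this equal to -2.5:
3.9P = 2.5·(177.5 − 3.9P) ⇒ 3.9P(1 + 2.5) = 2.5·177.5
P = 2.5·177.5 / (3.9·3.5) = 32.5091…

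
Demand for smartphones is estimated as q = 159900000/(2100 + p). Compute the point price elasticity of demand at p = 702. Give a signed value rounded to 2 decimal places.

dq/dp = −159900000/(2100 + p)² = -20.3663. At p = 702, q = 57066.4.
Ed = (dq/dp)·(p/q) = (-20.3663) × (702/57066.4) = -0.2505…

-0.25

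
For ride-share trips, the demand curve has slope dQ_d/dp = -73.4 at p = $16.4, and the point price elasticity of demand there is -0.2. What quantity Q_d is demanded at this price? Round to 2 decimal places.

Ed = (dQ_d/dp)·(p/Q_d) ⇒ Q_d = (dQ_d/dp)·p/Ed = (-73.4)·16.4/(-0.2) = 6018.8

6018.80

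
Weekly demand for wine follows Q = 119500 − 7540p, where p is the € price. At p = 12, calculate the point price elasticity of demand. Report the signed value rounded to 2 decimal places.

dQ/dp = −7540. At p = 12, Q = 119500 − 7540(12) = 29020.
Ed = (dQ/dp)·(p/Q) = −7540 × (12/29020) = -3.1178…

-3.12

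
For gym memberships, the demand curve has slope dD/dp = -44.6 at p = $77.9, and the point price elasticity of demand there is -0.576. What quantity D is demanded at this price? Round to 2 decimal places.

6031.84

Ed = (dD/dp)·(p/D) ⇒ D = (dD/dp)·p/Ed = (-44.6)·77.9/(-0.576) = 6031.8402…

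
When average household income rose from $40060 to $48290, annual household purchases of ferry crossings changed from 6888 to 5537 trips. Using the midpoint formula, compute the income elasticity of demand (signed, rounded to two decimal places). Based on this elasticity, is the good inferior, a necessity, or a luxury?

-1.17; inferior

%ΔQ = (5537 − 6888)/[( 6888 + 5537)/2] = -1351/6212.5 = -0.217464…
%ΔIncome = (48290 − 40060)/[( 40060 + 48290)/2] = 8230/44175 = 0.186304…
E_income = (-1351/6212.5) / (8230/44175) = -1.1672…
E_income < 0 ⇒ inferior good.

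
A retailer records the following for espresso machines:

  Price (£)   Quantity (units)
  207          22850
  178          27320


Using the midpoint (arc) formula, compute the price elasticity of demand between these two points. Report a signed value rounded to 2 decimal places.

%ΔQ = (27320 − 22850) / [(22850 + 27320)/2] = 4470/25085 = 0.178194…
%ΔP = (178 − 207) / [(207 + 178)/2] = -29/192.5 = -0.150649…
Arc Ed = %ΔQ / %ΔP = (4470/25085) / (-29/192.5) = -1.1828…

-1.18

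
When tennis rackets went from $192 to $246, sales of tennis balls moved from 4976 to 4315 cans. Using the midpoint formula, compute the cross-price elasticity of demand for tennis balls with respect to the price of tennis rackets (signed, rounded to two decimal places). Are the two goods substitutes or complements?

-0.58; complements

%ΔQ_{tennis balls} = (4315 − 4976)/avg = -661/4645.5 = -0.142288…
%ΔP_{tennis rackets} = (246 − 192)/avg = 54/219 = 0.246575…
E_cross = (-661/4645.5) / (54/219) = -0.5770…
E_cross < 0 ⇒ the goods are complements.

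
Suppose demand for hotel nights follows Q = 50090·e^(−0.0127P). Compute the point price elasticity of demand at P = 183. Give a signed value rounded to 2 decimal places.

-2.32

dQ/dP = −0.0127·Q = -62.2603. At P = 183, Q = 4902.38.
Ed = (dQ/dP)·(P/Q) = (-62.2603) × (183/4902.38) = -2.3241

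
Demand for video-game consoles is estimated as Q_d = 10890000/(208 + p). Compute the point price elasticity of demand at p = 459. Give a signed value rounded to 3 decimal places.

dQ_d/dp = −10890000/(208 + p)² = -24.478. At p = 459, Q_d = 16326.8.
Ed = (dQ_d/dp)·(p/Q_d) = (-24.478) × (459/16326.8) = -0.68815…

-0.688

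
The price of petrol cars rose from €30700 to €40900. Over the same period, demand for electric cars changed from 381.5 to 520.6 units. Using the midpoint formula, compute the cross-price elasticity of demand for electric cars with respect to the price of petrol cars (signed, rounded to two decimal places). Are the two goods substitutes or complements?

%ΔQ_{electric cars} = (520.6 − 381.5)/avg = 139.1/451.05 = 0.308391…
%ΔP_{petrol cars} = (40900 − 30700)/avg = 10200/35800 = 0.284916…
E_cross = (139.1/451.05) / (10200/35800) = 1.0823…
E_cross > 0 ⇒ the goods are substitutes.

1.08; substitutes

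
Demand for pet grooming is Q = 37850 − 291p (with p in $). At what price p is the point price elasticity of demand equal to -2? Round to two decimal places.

86.71

Ed = −291p/(37850 − 291p). Set this equal to -2:
291p = 2·(37850 − 291p) ⇒ 291p(1 + 2) = 2·37850
p = 2·37850 / (291·3) = 86.7124…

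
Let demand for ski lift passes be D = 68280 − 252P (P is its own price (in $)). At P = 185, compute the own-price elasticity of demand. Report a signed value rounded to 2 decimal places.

At the given values, D = 68280 − 252(185) = 21660.
∂D/∂P = −252.
E = (-252) × (185/21660) = -2.1523…

-2.15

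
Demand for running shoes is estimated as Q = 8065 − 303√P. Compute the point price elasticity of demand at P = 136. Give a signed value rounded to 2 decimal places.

-0.39

dQ/dP = −303/(2√P) = -12.991. At P = 136, Q = 4531.44.
Ed = (dQ/dP)·(P/Q) = (-12.991) × (136/4531.44) = -0.3898…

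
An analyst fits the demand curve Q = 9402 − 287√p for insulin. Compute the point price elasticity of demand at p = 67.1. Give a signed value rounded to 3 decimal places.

-0.167

dQ/dp = −287/(2√p) = -17.5182. At p = 67.1, Q = 7051.05.
Ed = (dQ/dp)·(p/Q) = (-17.5182) × (67.1/7051.05) = -0.16670…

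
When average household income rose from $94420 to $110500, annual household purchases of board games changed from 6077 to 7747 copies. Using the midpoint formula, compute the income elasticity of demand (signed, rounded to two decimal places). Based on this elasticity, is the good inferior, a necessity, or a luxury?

1.54; luxury

%ΔQ = (7747 − 6077)/[( 6077 + 7747)/2] = 1670/6912 = 0.241608…
%ΔIncome = (110500 − 94420)/[( 94420 + 110500)/2] = 16080/102460 = 0.156939…
E_income = (1670/6912) / (16080/102460) = 1.5395…
E_income > 1 ⇒ normal good, luxury.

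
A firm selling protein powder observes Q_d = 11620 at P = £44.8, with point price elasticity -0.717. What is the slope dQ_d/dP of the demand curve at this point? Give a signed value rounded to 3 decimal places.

-185.972

Ed = (dQ_d/dP)·(P/Q_d) ⇒ dQ_d/dP = Ed·Q_d/P = (-0.717)·11620/44.8 = -185.97187…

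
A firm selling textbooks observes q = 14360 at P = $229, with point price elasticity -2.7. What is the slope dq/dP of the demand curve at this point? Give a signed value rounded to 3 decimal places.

Ed = (dq/dP)·(P/q) ⇒ dq/dP = Ed·q/P = (-2.7)·14360/229 = -169.31004…

-169.310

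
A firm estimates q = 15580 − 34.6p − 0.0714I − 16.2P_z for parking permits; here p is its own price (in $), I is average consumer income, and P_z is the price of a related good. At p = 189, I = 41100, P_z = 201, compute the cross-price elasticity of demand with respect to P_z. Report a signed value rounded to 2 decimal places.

-1.14

At the given values, q = 15580 − 34.6(189) − 0.0714(41100) − 16.2(201) = 2849.86.
∂q/∂P_z = -16.2.
E = (-16.2) × (201/2849.86) = -1.1425…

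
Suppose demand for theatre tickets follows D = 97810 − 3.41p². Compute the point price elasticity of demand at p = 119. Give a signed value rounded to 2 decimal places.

dD/dp = −2·3.41·p = -811.58. At p = 119, D = 49520.99.
Ed = (dD/dp)·(p/D) = (-811.58) × (119/49520.99) = -1.9502…

-1.95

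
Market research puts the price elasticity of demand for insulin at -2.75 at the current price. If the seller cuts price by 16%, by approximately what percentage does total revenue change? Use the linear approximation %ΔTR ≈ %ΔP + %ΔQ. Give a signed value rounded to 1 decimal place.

%ΔQ ≈ Ed × %ΔP = (-2.75) × (-16%) = +44.0000%
%ΔTR ≈ %ΔP + %ΔQ = (-16%) + (+44.0000%) = +28.0000%

+28.0%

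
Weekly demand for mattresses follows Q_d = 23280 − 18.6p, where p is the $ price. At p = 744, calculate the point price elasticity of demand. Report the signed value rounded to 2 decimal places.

dQ_d/dp = −18.6. At p = 744, Q_d = 23280 − 18.6(744) = 9441.6.
Ed = (dQ_d/dp)·(p/Q_d) = −18.6 × (744/9441.6) = -1.4656…

-1.47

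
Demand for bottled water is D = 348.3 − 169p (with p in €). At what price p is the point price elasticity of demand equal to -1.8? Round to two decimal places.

Ed = −169p/(348.3 − 169p). Set this equal to -1.8:
169p = 1.8·(348.3 − 169p) ⇒ 169p(1 + 1.8) = 1.8·348.3
p = 1.8·348.3 / (169·2.8) = 1.3248…

1.32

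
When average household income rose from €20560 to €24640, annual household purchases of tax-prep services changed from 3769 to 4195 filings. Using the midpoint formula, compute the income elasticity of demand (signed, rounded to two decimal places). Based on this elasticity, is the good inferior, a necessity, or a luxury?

%ΔQ = (4195 − 3769)/[( 3769 + 4195)/2] = 426/3982 = 0.106981…
%ΔIncome = (24640 − 20560)/[( 20560 + 24640)/2] = 4080/22600 = 0.180530…
E_income = (426/3982) / (4080/22600) = 0.5925…
0 < E_income < 1 ⇒ normal good, necessity.

0.59; necessity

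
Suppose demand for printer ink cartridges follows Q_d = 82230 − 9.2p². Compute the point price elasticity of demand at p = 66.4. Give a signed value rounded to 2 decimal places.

-1.95

dQ_d/dp = −2·9.2·p = -1221.76. At p = 66.4, Q_d = 41667.568.
Ed = (dQ_d/dp)·(p/Q_d) = (-1221.76) × (66.4/41667.568) = -1.9469…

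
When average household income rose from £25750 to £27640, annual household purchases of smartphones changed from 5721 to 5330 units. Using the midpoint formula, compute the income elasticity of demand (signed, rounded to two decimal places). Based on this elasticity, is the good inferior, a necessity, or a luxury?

-1.00; inferior

%ΔQ = (5330 − 5721)/[( 5721 + 5330)/2] = -391/5525.5 = -0.070762…
%ΔIncome = (27640 − 25750)/[( 25750 + 27640)/2] = 1890/26695 = 0.070799…
E_income = (-391/5525.5) / (1890/26695) = -0.9994…
E_income < 0 ⇒ inferior good.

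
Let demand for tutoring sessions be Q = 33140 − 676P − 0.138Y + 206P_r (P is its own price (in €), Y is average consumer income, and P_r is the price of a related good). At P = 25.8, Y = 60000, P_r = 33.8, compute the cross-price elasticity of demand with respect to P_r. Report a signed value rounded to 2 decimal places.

At the given values, Q = 33140 − 676(25.8) − 0.138(60000) + 206(33.8) = 14382.
∂Q/∂P_r = 206.
E = (206) × (33.8/14382) = 0.4841…

0.48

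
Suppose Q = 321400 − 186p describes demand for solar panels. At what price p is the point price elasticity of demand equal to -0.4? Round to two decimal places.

493.70

Ed = −186p/(321400 − 186p). Set this equal to -0.4:
186p = 0.4·(321400 − 186p) ⇒ 186p(1 + 0.4) = 0.4·321400
p = 0.4·321400 / (186·1.4) = 493.7019…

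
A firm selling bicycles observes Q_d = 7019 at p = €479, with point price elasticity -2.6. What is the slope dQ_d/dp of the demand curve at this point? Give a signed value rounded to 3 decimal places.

-38.099

Ed = (dQ_d/dp)·(p/Q_d) ⇒ dQ_d/dp = Ed·Q_d/p = (-2.6)·7019/479 = -38.09895…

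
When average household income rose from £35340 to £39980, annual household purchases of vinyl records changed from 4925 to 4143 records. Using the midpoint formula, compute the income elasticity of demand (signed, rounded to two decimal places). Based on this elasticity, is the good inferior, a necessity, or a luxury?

-1.40; inferior

%ΔQ = (4143 − 4925)/[( 4925 + 4143)/2] = -782/4534 = -0.172474…
%ΔIncome = (39980 − 35340)/[( 35340 + 39980)/2] = 4640/37660 = 0.123207…
E_income = (-782/4534) / (4640/37660) = -1.3998…
E_income < 0 ⇒ inferior good.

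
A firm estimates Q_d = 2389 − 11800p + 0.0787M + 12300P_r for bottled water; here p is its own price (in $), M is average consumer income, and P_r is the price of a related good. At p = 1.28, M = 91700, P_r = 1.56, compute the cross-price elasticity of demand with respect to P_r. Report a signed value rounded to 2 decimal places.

1.40

At the given values, Q_d = 2389 − 11800(1.28) + 0.0787(91700) + 12300(1.56) = 13689.79.
∂Q_d/∂P_r = 12300.
E = (12300) × (1.56/13689.79) = 1.4016…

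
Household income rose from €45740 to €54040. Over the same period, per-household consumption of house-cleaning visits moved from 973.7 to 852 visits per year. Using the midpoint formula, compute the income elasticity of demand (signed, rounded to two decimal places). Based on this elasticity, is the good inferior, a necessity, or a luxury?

-0.80; inferior

%ΔQ = (852 − 973.7)/[( 973.7 + 852)/2] = -121.7/912.85 = -0.133318…
%ΔIncome = (54040 − 45740)/[( 45740 + 54040)/2] = 8300/49890 = 0.166366…
E_income = (-121.7/912.85) / (8300/49890) = -0.8013…
E_income < 0 ⇒ inferior good.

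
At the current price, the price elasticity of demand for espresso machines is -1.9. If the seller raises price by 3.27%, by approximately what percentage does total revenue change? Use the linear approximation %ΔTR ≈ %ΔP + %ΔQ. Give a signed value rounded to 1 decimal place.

%ΔQ ≈ Ed × %ΔP = (-1.9) × (+3.27%) = -6.2130%
%ΔTR ≈ %ΔP + %ΔQ = (+3.27%) + (-6.2130%) = -2.9430%

-2.9%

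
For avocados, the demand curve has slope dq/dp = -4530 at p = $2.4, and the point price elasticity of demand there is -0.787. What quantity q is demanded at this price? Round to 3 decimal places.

Ed = (dq/dp)·(p/q) ⇒ q = (dq/dp)·p/Ed = (-4530)·2.4/(-0.787) = 13814.48538…

13814.485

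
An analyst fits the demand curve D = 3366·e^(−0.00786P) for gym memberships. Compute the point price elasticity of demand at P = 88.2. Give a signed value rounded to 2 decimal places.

-0.69

dD/dP = −0.00786·D = -13.227. At P = 88.2, D = 1682.82.
Ed = (dD/dP)·(P/D) = (-13.227) × (88.2/1682.82) = -0.6932…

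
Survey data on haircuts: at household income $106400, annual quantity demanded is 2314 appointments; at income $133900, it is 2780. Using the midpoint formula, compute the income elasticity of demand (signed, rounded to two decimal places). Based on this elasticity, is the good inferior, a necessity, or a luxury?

0.80; necessity

%ΔQ = (2780 − 2314)/[( 2314 + 2780)/2] = 466/2547 = 0.182960…
%ΔIncome = (133900 − 106400)/[( 106400 + 133900)/2] = 27500/120150 = 0.228880…
E_income = (466/2547) / (27500/120150) = 0.7993…
0 < E_income < 1 ⇒ normal good, necessity.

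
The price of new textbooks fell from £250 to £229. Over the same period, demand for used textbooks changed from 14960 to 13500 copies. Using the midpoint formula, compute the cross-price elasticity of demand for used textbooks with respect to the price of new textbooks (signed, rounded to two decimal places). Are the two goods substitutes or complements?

1.17; substitutes

%ΔQ_{used textbooks} = (13500 − 14960)/avg = -1460/14230 = -0.102600…
%ΔP_{new textbooks} = (229 − 250)/avg = -21/239.5 = -0.087682…
E_cross = (-1460/14230) / (-21/239.5) = 1.1701…
E_cross > 0 ⇒ the goods are substitutes.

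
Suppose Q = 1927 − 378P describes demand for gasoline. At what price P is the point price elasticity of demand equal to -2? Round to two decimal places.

Ed = −378P/(1927 − 378P). Set this equal to -2:
378P = 2·(1927 − 378P) ⇒ 378P(1 + 2) = 2·1927
P = 2·1927 / (378·3) = 3.3985…

3.40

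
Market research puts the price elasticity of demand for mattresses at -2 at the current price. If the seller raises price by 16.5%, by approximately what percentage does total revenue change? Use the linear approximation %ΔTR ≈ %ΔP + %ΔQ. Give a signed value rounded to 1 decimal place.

%ΔQ ≈ Ed × %ΔP = (-2) × (+16.5%) = -33.0000%
%ΔTR ≈ %ΔP + %ΔQ = (+16.5%) + (-33.0000%) = -16.5000%

-16.5%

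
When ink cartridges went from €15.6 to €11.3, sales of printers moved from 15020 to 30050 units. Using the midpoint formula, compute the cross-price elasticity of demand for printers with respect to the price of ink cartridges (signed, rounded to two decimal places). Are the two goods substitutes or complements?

%ΔQ_{printers} = (30050 − 15020)/avg = 15030/22535 = 0.666962…
%ΔP_{ink cartridges} = (11.3 − 15.6)/avg = -4.3/13.45 = -0.319702…
E_cross = (15030/22535) / (-4.3/13.45) = -2.0861…
E_cross < 0 ⇒ the goods are complements.

-2.09; complements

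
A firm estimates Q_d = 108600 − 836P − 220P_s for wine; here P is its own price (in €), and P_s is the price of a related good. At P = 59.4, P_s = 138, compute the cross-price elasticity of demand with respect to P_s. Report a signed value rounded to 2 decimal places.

-1.06

At the given values, Q_d = 108600 − 836(59.4) − 220(138) = 28581.6.
∂Q_d/∂P_s = -220.
E = (-220) × (138/28581.6) = -1.0622…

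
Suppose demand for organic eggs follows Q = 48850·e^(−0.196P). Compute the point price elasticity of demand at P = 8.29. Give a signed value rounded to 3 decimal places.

dQ/dP = −0.196·Q = -1885.65. At P = 8.29, Q = 9620.67.
Ed = (dQ/dP)·(P/Q) = (-1885.65) × (8.29/9620.67) = -1.62484

-1.625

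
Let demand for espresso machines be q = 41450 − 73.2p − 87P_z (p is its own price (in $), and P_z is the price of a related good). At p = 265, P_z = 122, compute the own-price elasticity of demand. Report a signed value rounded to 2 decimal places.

-1.70

At the given values, q = 41450 − 73.2(265) − 87(122) = 11438.
∂q/∂p = −73.2.
E = (-73.2) × (265/11438) = -1.6959…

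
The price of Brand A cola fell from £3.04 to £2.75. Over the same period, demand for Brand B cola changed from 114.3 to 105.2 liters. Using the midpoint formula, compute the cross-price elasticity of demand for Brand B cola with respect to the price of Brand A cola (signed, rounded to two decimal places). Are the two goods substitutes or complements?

%ΔQ_{Brand B cola} = (105.2 − 114.3)/avg = -9.1/109.75 = -0.082915…
%ΔP_{Brand A cola} = (2.75 − 3.04)/avg = -0.29/2.895 = -0.100172…
E_cross = (-9.1/109.75) / (-0.29/2.895) = 0.8277…
E_cross > 0 ⇒ the goods are substitutes.

0.83; substitutes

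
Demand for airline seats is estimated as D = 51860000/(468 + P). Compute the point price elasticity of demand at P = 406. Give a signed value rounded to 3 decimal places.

-0.465

dD/dP = −51860000/(468 + P)² = -67.8906. At P = 406, D = 59336.4.
Ed = (dD/dP)·(P/D) = (-67.8906) × (406/59336.4) = -0.46453…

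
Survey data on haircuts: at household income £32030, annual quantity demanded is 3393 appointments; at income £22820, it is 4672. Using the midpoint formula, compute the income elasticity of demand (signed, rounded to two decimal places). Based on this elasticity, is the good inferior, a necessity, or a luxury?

-0.94; inferior

%ΔQ = (4672 − 3393)/[( 3393 + 4672)/2] = 1279/4032.5 = 0.317172…
%ΔIncome = (22820 − 32030)/[( 32030 + 22820)/2] = -9210/27425 = -0.335824…
E_income = (1279/4032.5) / (-9210/27425) = -0.9444…
E_income < 0 ⇒ inferior good.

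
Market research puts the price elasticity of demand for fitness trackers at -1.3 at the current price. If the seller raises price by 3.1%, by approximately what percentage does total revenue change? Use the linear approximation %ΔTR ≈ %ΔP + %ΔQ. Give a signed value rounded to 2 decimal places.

%ΔQ ≈ Ed × %ΔP = (-1.3) × (+3.1%) = -4.0300%
%ΔTR ≈ %ΔP + %ΔQ = (+3.1%) + (-4.0300%) = -0.9300%

-0.93%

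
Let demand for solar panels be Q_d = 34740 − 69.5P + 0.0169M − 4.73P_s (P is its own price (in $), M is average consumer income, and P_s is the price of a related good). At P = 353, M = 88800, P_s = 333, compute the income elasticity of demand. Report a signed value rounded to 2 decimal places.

At the given values, Q_d = 34740 − 69.5(353) + 0.0169(88800) − 4.73(333) = 10132.13.
∂Q_d/∂M = 0.0169.
E = (0.0169) × (88800/10132.13) = 0.1481…

0.15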